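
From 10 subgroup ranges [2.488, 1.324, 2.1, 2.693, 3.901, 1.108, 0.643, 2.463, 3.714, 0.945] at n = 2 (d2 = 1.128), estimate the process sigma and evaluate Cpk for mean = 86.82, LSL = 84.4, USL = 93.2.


R_bar = (2.488 + 1.324 + 2.1 + 2.693 + 3.901 + 1.108 + 0.643 + 2.463 + 3.714 + 0.945) / 10 = 2.1379
sigma = R_bar / d2 = 2.1379 / 1.128 = 1.8953014
Cp = (USL - LSL)/(6*sigma) = (93.2 - 84.4)/(6*1.8953014) = 0.7738
Cpu = (93.2 - 86.82)/(3*1.8953014) = 1.1221
Cpl = (86.82 - 84.4)/(3*1.8953014) = 0.4256
Cpk = min(Cpu, Cpl) = 0.4256

0.4256


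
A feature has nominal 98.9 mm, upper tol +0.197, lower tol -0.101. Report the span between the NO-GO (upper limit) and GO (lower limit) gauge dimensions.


GO = nominal - lower_tol (smallest hole = maximum material condition)
GO = 98.9 - 0.101 = 98.799
NO-GO = nominal + upper_tol (largest hole = least material condition)
NO-GO = 98.9 + 0.197 = 99.097
spread = NO-GO - GO = 99.097 - 98.799 = 0.2980

0.2980


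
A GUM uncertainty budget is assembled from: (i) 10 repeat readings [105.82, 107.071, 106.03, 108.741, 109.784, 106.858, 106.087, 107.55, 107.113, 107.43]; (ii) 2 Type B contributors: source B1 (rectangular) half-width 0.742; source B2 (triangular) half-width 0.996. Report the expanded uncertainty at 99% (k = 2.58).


mean = (105.82 + 107.071 + 106.03 + 108.741 + 109.784 + 106.858 + 106.087 + 107.55 + 107.113 + 107.43) / 10 = 107.2484
s = sqrt(sum((x - mean)^2)/(n-1)) = 1.240831
u_A = s / sqrt(n) = 1.240831 / sqrt(10) = 0.39238522
u_B1 = 0.742 / sqrt(3) = 0.4283939
u_B2 = 0.996 / sqrt(6) = 0.4066153
uc = sqrt(0.39238522^2 + 0.4283939^2 + 0.4066153^2) = 0.70910048
U = k * uc = 2.58 * 0.70910048
U = 1.8295

1.8295


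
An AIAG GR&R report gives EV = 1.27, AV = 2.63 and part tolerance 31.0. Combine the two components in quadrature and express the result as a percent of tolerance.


GRR = sqrt(EV^2 + AV^2) = sqrt(1.27^2 + 2.63^2) = 2.9205821
%GRR = GRR / tol * 100 = 2.9205821 / 31.0 * 100
%GRR = 9.4212

9.4212


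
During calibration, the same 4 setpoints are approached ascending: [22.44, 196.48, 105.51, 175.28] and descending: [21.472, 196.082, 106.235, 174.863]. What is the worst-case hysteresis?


|22.44 - 21.472| = 0.9680
|196.48 - 196.082| = 0.3980
|105.51 - 106.235| = 0.7250
|175.28 - 174.863| = 0.4170
hysteresis = max(diffs) = 0.9680

0.9680


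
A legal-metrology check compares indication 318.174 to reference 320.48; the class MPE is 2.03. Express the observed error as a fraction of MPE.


e = indication - reference = 318.174 - 320.48 = -2.3060
|e| = 2.3060
ratio = |e| / MPE = 2.3060 / 2.03
ratio = 1.1360

1.1360


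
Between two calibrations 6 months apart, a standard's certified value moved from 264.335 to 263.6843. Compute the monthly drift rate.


rate = (v2 - v1) / months
= (263.6843 - 264.335) / 6
= -0.6507 / 6
= -0.1084

-0.1084


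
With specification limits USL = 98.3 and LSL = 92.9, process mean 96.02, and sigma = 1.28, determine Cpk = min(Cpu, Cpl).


Cpu = (USL - mean) / (3*sigma) = (98.3 - 96.02) / (3*1.28) = 0.5938
Cpl = (mean - LSL) / (3*sigma) = (96.02 - 92.9) / (3*1.28) = 0.8125
Cpk = min(Cpu, Cpl) = 0.5938

0.5938


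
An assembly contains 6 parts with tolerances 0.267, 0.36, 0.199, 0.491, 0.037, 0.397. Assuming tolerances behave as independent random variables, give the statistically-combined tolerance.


RSS = sqrt(0.267^2 + 0.36^2 + 0.199^2 + 0.491^2 + 0.037^2 + 0.397^2)
= sqrt(0.640549)
= 0.8003

0.8003


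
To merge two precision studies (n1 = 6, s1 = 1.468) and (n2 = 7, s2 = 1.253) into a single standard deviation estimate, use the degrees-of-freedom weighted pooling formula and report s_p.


s_p = sqrt(((n1-1)*s1^2 + (n2-1)*s2^2) / (n1+n2-2))
numerator = (6-1)*1.468^2 + (7-1)*1.253^2 = 10.77512 + 9.420054 = 20.195174
denominator = 6 + 7 - 2 = 11
s_p^2 = 20.195174 / 11 = 1.8359249
s_p = sqrt(1.8359249) = 1.3550

1.3550


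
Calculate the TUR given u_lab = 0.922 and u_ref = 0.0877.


TUR = u_lab / u_ref
= 0.922 / 0.0877
= 10.5131

10.5131


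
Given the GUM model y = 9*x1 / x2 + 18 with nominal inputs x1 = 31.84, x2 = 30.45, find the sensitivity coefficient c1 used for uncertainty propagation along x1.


y = 9*x1 / x2 + 18
dy/dx1 = 9/x2
Evaluate at x2 = 30.45: c1 = 9 / 30.45
c1 = 0.2956

0.2956


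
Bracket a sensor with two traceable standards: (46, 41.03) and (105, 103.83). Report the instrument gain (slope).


slope = (y2 - y1) / (x2 - x1)
= (103.83 - 41.03) / (105 - 46)
= 62.8000 / 59
= 1.0644

1.0644


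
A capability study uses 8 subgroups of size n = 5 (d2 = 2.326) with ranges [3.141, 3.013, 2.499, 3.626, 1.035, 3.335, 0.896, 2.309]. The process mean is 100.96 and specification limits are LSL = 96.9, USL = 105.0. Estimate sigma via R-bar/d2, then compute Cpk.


R_bar = (3.141 + 3.013 + 2.499 + 3.626 + 1.035 + 3.335 + 0.896 + 2.309) / 8 = 2.48175
sigma = R_bar / d2 = 2.48175 / 2.326 = 1.0669604
Cp = (USL - LSL)/(6*sigma) = (105.0 - 96.9)/(6*1.0669604) = 1.2653
Cpu = (105.0 - 100.96)/(3*1.0669604) = 1.2622
Cpl = (100.96 - 96.9)/(3*1.0669604) = 1.2684
Cpk = min(Cpu, Cpl) = 1.2622

1.2622


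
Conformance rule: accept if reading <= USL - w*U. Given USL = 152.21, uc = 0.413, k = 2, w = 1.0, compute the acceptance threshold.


U = k * uc = 2 * 0.413 = 0.826
guard band g = w * U = 1.0 * 0.826 = 0.826
AL = USL - g = 152.21 - 0.826
AL = 151.3840

151.3840


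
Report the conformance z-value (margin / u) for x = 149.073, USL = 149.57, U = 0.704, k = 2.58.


u = U / k = 0.704 / 2.58 = 0.27286822
margin = |USL - x| = |149.57 - 149.073| = 0.497
z = margin / u = 0.497 / 0.27286822
z = 1.8214

1.8214


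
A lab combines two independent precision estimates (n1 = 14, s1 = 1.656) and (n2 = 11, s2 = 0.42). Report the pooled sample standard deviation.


s_p = sqrt(((n1-1)*s1^2 + (n2-1)*s2^2) / (n1+n2-2))
numerator = (14-1)*1.656^2 + (11-1)*0.42^2 = 35.650368 + 1.764 = 37.414368
denominator = 14 + 11 - 2 = 23
s_p^2 = 37.414368 / 23 = 1.6267117
s_p = sqrt(1.6267117) = 1.2754

1.2754


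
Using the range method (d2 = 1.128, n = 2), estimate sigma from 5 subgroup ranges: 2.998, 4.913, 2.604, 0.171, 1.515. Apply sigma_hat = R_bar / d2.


R_bar = (2.998 + 4.913 + 2.604 + 0.171 + 1.515) / 5
R_bar = 12.201 / 5 = 2.4402
sigma_hat = R_bar / d2 = 2.4402 / 1.128 = 2.1633

2.1633


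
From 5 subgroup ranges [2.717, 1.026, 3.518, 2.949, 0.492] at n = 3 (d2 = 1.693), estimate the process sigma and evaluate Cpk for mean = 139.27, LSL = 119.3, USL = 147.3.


R_bar = (2.717 + 1.026 + 3.518 + 2.949 + 0.492) / 5 = 2.1404
sigma = R_bar / d2 = 2.1404 / 1.693 = 1.2642646
Cp = (USL - LSL)/(6*sigma) = (147.3 - 119.3)/(6*1.2642646) = 3.6912
Cpu = (147.3 - 139.27)/(3*1.2642646) = 2.1172
Cpl = (139.27 - 119.3)/(3*1.2642646) = 5.2652
Cpk = min(Cpu, Cpl) = 2.1172

2.1172


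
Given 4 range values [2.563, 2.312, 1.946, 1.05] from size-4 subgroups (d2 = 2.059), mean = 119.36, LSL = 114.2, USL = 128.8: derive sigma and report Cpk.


R_bar = (2.563 + 2.312 + 1.946 + 1.05) / 4 = 1.96775
sigma = R_bar / d2 = 1.96775 / 2.059 = 0.95568237
Cp = (USL - LSL)/(6*sigma) = (128.8 - 114.2)/(6*0.95568237) = 2.5462
Cpu = (128.8 - 119.36)/(3*0.95568237) = 3.2926
Cpl = (119.36 - 114.2)/(3*0.95568237) = 1.7998
Cpk = min(Cpu, Cpl) = 1.7998

1.7998


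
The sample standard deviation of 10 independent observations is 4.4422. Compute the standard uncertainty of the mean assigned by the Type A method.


u_A = s / sqrt(n)
u_A = 4.4422 / sqrt(10)
u_A = 4.4422 / 3.1622777
u_A = 1.4047

1.4047


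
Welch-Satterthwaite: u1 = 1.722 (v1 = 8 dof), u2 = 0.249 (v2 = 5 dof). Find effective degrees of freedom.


uc = sqrt(u1^2 + u2^2) = sqrt(1.722^2 + 0.249^2) = 1.7399095
v_eff = uc^4 / (u1^4/v1 + u2^4/v2)
= 1.7399095^4 / (1.722^4/8 + 0.249^4/5)
= 9.1644549 / 1.0998825
v_eff = 8.3322

8.3322


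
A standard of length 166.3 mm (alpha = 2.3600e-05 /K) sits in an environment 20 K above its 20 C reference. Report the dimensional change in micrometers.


dL = L * alpha * dT
= 166.3 * 2.3600e-05 * 20
= 0.0784936 mm
dL_um = 0.0784936 * 1000 = 78.4936 um

78.4936


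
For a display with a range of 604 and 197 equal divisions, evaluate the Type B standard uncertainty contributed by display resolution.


resolution = range / divisions
resolution = 604 / 197 = 3.0659898
u_res = resolution / (2*sqrt(3))
u_res = 3.0659898 / 3.4641016
u_res = 0.8851

0.8851


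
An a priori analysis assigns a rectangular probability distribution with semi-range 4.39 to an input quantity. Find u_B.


u_B = half_width / sqrt(3)
u_B = 4.39 / 1.7320508
u_B = 2.5346

2.5346


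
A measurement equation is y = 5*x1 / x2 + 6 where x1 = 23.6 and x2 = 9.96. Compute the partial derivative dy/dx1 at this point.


y = 5*x1 / x2 + 6
dy/dx1 = 5/x2
Evaluate at x2 = 9.96: c1 = 5 / 9.96
c1 = 0.5020

0.5020


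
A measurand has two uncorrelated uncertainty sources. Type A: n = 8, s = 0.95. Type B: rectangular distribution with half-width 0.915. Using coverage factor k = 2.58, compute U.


u_A = s / sqrt(n) = 0.95 / sqrt(8) = 0.33587572
u_B = half_width / sqrt(3) = 0.915 / sqrt(3) = 0.5282755
uc = sqrt(u_A^2 + u_B^2) = sqrt(0.33587572^2 + 0.5282755^2) = 0.62600919
U = k * uc = 2.58 * 0.62600919
U = 1.6151

1.6151


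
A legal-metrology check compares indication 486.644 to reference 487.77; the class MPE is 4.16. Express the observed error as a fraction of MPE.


e = indication - reference = 486.644 - 487.77 = -1.1260
|e| = 1.1260
ratio = |e| / MPE = 1.1260 / 4.16
ratio = 0.2707

0.2707


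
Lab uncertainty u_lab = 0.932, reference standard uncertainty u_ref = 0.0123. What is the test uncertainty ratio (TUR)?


TUR = u_lab / u_ref
= 0.932 / 0.0123
= 75.7724

75.7724


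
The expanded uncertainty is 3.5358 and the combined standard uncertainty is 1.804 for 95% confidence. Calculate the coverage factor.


k = U / uc
k = 3.5358 / 1.804
k = 1.96

1.96


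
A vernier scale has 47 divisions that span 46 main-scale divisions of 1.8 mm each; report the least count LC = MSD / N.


LC = MSD / n_div
= 1.8 / 47
= 0.0383

0.0383


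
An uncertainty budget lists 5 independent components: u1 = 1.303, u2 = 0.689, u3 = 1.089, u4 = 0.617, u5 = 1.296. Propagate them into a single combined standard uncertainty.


uc = sqrt(1.303^2 + 0.689^2 + 1.089^2 + 0.617^2 + 1.296^2)
uc = sqrt(5.418756)
uc = 2.3278

2.3278


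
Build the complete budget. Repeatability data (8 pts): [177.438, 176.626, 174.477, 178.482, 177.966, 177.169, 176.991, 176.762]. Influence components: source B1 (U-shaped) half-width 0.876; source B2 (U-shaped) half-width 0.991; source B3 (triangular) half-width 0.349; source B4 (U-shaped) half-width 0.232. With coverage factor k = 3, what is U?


mean = (177.438 + 176.626 + 174.477 + 178.482 + 177.966 + 177.169 + 176.991 + 176.762) / 8 = 176.988875
s = sqrt(sum((x - mean)^2)/(n-1)) = 1.1898994
u_A = s / sqrt(n) = 1.1898994 / sqrt(8) = 0.42069297
u_B1 = 0.876 / sqrt(2) = 0.61942554
u_B2 = 0.991 / sqrt(2) = 0.70074282
u_B3 = 0.349 / sqrt(6) = 0.14247865
u_B4 = 0.232 / sqrt(2) = 0.16404877
uc = sqrt(0.42069297^2 + 0.61942554^2 + 0.70074282^2 + 0.14247865^2 + 0.16404877^2) = 1.0482954
U = k * uc = 3 * 1.0482954
U = 3.1449

3.1449


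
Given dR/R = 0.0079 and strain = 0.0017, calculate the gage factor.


GF = (dR/R) / epsilon
= 0.0079 / 0.0017
= 4.6471

4.6471


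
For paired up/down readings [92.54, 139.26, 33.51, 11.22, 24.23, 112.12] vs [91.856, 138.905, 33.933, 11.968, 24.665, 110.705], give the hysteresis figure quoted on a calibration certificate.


|92.54 - 91.856| = 0.6840
|139.26 - 138.905| = 0.3550
|33.51 - 33.933| = 0.4230
|11.22 - 11.968| = 0.7480
|24.23 - 24.665| = 0.4350
|112.12 - 110.705| = 1.4150
hysteresis = max(diffs) = 1.4150

1.4150


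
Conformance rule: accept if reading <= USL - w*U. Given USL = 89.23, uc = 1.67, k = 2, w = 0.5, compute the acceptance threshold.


U = k * uc = 2 * 1.67 = 3.34
guard band g = w * U = 0.5 * 3.34 = 1.67
AL = USL - g = 89.23 - 1.67
AL = 87.5600

87.5600


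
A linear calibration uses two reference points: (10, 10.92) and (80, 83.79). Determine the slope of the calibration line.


slope = (y2 - y1) / (x2 - x1)
= (83.79 - 10.92) / (80 - 10)
= 72.8700 / 70
= 1.0410

1.0410


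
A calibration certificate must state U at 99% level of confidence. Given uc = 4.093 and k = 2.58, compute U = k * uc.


U = k * uc
U = 2.58 * 4.093
U = 10.5599

10.5599


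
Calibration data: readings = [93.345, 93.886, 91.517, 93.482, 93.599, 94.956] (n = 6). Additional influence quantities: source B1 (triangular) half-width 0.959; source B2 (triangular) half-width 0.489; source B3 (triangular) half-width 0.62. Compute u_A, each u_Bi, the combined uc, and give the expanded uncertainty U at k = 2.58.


mean = (93.345 + 93.886 + 91.517 + 93.482 + 93.599 + 94.956) / 6 = 93.46416667
s = sqrt(sum((x - mean)^2)/(n-1)) = 1.1160347
u_A = s / sqrt(n) = 1.1160347 / sqrt(6) = 0.45561926
u_B1 = 0.959 / sqrt(6) = 0.39151011
u_B2 = 0.489 / sqrt(6) = 0.19963341
u_B3 = 0.62 / sqrt(6) = 0.25311394
uc = sqrt(0.45561926^2 + 0.39151011^2 + 0.19963341^2 + 0.25311394^2) = 0.68175453
U = k * uc = 2.58 * 0.68175453
U = 1.7589

1.7589


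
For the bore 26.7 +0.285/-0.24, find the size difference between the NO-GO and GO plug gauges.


GO = nominal - lower_tol (smallest hole = maximum material condition)
GO = 26.7 - 0.24 = 26.46
NO-GO = nominal + upper_tol (largest hole = least material condition)
NO-GO = 26.7 + 0.285 = 26.985
spread = NO-GO - GO = 26.985 - 26.46 = 0.5250

0.5250


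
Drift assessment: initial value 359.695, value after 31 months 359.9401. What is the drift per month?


rate = (v2 - v1) / months
= (359.9401 - 359.695) / 31
= 0.2451 / 31
= 0.0079

0.0079


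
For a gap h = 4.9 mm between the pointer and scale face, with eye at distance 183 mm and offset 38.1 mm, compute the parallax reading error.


error = h * offset / d
= 4.9 * 38.1 / 183
= 1.0202

1.0202


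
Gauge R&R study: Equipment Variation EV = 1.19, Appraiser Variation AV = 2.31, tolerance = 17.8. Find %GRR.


GRR = sqrt(EV^2 + AV^2) = sqrt(1.19^2 + 2.31^2) = 2.5984996
%GRR = GRR / tol * 100 = 2.5984996 / 17.8 * 100
%GRR = 14.5983

14.5983


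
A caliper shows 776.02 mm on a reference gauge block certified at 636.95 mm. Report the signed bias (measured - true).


Systematic error = measured - true
= 776.02 - 636.95
= 139.0700

139.0700


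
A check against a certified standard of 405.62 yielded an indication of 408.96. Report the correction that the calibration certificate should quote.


Correction = standard - reading
= 405.62 - 408.96
= -3.3400

-3.3400


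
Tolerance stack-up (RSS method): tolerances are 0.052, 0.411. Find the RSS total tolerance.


RSS = sqrt(0.052^2 + 0.411^2)
= sqrt(0.171625)
= 0.4143

0.4143


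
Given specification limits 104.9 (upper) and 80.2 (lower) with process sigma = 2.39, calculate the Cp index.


Cp = (USL - LSL) / (6 * sigma)
= (104.9 - 80.2) / (6 * 2.39)
= 24.7000 / 14.3400
= 1.7225

1.7225


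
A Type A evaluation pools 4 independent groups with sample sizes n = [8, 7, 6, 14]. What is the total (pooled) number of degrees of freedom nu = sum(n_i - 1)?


nu = sum_i (n_i - 1)
nu = ((8 - 1) + (7 - 1) + (6 - 1) + (14 - 1))
nu = 7 + 6 + 5 + 13
nu = 31

31


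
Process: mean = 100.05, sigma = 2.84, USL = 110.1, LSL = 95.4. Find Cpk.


Cpu = (USL - mean) / (3*sigma) = (110.1 - 100.05) / (3*2.84) = 1.1796
Cpl = (mean - LSL) / (3*sigma) = (100.05 - 95.4) / (3*2.84) = 0.5458
Cpk = min(Cpu, Cpl) = 0.5458

0.5458


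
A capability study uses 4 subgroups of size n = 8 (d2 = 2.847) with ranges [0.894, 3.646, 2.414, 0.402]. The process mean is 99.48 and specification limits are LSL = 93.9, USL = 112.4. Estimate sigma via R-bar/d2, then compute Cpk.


R_bar = (0.894 + 3.646 + 2.414 + 0.402) / 4 = 1.839
sigma = R_bar / d2 = 1.839 / 2.847 = 0.6459431
Cp = (USL - LSL)/(6*sigma) = (112.4 - 93.9)/(6*0.6459431) = 4.7734
Cpu = (112.4 - 99.48)/(3*0.6459431) = 6.6673
Cpl = (99.48 - 93.9)/(3*0.6459431) = 2.8795
Cpk = min(Cpu, Cpl) = 2.8795

2.8795


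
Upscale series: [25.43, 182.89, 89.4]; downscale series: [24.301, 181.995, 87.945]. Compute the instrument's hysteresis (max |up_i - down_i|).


|25.43 - 24.301| = 1.1290
|182.89 - 181.995| = 0.8950
|89.4 - 87.945| = 1.4550
hysteresis = max(diffs) = 1.4550

1.4550


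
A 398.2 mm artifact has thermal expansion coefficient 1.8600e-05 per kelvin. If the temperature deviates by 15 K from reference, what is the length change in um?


dL = L * alpha * dT
= 398.2 * 1.8600e-05 * 15
= 0.1110978 mm
dL_um = 0.1110978 * 1000 = 111.0978 um

111.0978


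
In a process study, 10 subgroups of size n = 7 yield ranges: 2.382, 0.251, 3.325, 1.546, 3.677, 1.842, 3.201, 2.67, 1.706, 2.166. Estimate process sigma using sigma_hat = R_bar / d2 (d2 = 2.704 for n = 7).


R_bar = (2.382 + 0.251 + 3.325 + 1.546 + 3.677 + 1.842 + 3.201 + 2.67 + 1.706 + 2.166) / 10
R_bar = 22.766 / 10 = 2.2766
sigma_hat = R_bar / d2 = 2.2766 / 2.704 = 0.8419

0.8419


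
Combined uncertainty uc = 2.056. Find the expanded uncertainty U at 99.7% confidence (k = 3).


U = k * uc
U = 3 * 2.056
U = 6.1680

6.1680


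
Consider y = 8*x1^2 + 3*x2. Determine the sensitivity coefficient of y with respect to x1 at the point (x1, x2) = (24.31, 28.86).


y = 8*x1^2 + 3*x2
dy/dx1 = 2*8*x1
Evaluate at x1 = 24.31: c1 = 16 * 24.31
c1 = 388.9600

388.9600


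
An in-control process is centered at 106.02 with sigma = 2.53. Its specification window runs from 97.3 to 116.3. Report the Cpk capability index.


Cpu = (USL - mean) / (3*sigma) = (116.3 - 106.02) / (3*2.53) = 1.3544
Cpl = (mean - LSL) / (3*sigma) = (106.02 - 97.3) / (3*2.53) = 1.1489
Cpk = min(Cpu, Cpl) = 1.1489

1.1489


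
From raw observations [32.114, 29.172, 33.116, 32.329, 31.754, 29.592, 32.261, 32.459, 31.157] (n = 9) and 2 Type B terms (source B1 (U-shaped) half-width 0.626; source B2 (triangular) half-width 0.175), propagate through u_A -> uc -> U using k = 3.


mean = (32.114 + 29.172 + 33.116 + 32.329 + 31.754 + 29.592 + 32.261 + 32.459 + 31.157) / 9 = 31.55044444
s = sqrt(sum((x - mean)^2)/(n-1)) = 1.3413522
u_A = s / sqrt(n) = 1.3413522 / sqrt(9) = 0.4471174
u_B1 = 0.626 / sqrt(2) = 0.44264885
u_B2 = 0.175 / sqrt(6) = 0.071443451
uc = sqrt(0.4471174^2 + 0.44264885^2 + 0.071443451^2) = 0.63321098
U = k * uc = 3 * 0.63321098
U = 1.8996

1.8996


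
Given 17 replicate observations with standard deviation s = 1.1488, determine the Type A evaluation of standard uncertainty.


u_A = s / sqrt(n)
u_A = 1.1488 / sqrt(17)
u_A = 1.1488 / 4.1231056
u_A = 0.2786

0.2786


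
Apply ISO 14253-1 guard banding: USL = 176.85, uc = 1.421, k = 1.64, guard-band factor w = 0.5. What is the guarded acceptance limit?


U = k * uc = 1.64 * 1.421 = 2.33044
guard band g = w * U = 0.5 * 2.33044 = 1.16522
AL = USL - g = 176.85 - 1.16522
AL = 175.6848

175.6848


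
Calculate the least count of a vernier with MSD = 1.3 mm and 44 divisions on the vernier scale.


LC = MSD / n_div
= 1.3 / 44
= 0.0295

0.0295


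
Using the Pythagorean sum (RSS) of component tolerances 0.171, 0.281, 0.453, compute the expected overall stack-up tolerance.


RSS = sqrt(0.171^2 + 0.281^2 + 0.453^2)
= sqrt(0.313411)
= 0.5598

0.5598


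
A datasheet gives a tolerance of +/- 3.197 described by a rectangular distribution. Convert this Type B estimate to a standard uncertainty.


u_B = half_width / sqrt(3)
u_B = 3.197 / 1.7320508
u_B = 1.8458

1.8458


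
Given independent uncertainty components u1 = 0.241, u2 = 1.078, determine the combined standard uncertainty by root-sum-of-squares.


uc = sqrt(0.241^2 + 1.078^2)
uc = sqrt(1.220165)
uc = 1.1046

1.1046


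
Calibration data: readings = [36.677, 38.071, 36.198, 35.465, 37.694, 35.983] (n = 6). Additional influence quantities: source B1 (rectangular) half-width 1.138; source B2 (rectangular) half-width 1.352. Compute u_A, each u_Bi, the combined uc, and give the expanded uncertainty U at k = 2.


mean = (36.677 + 38.071 + 36.198 + 35.465 + 37.694 + 35.983) / 6 = 36.68133333
s = sqrt(sum((x - mean)^2)/(n-1)) = 1.0156213
u_A = s / sqrt(n) = 1.0156213 / sqrt(6) = 0.41462566
u_B1 = 1.138 / sqrt(3) = 0.65702461
u_B2 = 1.352 / sqrt(3) = 0.78057756
uc = sqrt(0.41462566^2 + 0.65702461^2 + 0.78057756^2) = 1.1013161
U = k * uc = 2 * 1.1013161
U = 2.2026

2.2026


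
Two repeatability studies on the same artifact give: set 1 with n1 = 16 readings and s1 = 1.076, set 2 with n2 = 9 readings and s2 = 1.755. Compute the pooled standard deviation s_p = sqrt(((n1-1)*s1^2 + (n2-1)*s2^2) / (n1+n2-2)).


s_p = sqrt(((n1-1)*s1^2 + (n2-1)*s2^2) / (n1+n2-2))
numerator = (16-1)*1.076^2 + (9-1)*1.755^2 = 17.36664 + 24.6402 = 42.00684
denominator = 16 + 9 - 2 = 23
s_p^2 = 42.00684 / 23 = 1.8263843
s_p = sqrt(1.8263843) = 1.3514

1.3514


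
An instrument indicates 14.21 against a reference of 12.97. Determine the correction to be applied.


Correction = standard - reading
= 12.97 - 14.21
= -1.2400

-1.2400


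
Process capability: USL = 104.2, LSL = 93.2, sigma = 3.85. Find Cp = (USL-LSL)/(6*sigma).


Cp = (USL - LSL) / (6 * sigma)
= (104.2 - 93.2) / (6 * 3.85)
= 11.0000 / 23.1000
= 0.4762

0.4762


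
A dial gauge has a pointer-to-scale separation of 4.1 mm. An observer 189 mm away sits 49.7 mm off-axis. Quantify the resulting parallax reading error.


error = h * offset / d
= 4.1 * 49.7 / 189
= 1.0781

1.0781


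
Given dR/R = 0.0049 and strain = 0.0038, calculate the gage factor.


GF = (dR/R) / epsilon
= 0.0049 / 0.0038
= 1.2895

1.2895


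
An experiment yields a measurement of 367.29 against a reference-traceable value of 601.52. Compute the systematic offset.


Systematic error = measured - true
= 367.29 - 601.52
= -234.2300

-234.2300


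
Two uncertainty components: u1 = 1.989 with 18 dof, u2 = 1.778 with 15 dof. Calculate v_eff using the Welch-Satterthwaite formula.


uc = sqrt(u1^2 + u2^2) = sqrt(1.989^2 + 1.778^2) = 2.6678465
v_eff = uc^4 / (u1^4/v1 + u2^4/v2)
= 2.6678465^4 / (1.989^4/18 + 1.778^4/15)
= 50.657453 / 1.5357418
v_eff = 32.9857

32.9857


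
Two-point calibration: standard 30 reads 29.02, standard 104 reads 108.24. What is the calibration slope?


slope = (y2 - y1) / (x2 - x1)
= (108.24 - 29.02) / (104 - 30)
= 79.2200 / 74
= 1.0705

1.0705


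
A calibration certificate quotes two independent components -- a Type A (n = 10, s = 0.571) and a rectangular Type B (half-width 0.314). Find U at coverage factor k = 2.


u_A = s / sqrt(n) = 0.571 / sqrt(10) = 0.18056605
u_B = half_width / sqrt(3) = 0.314 / sqrt(3) = 0.18128798
uc = sqrt(u_A^2 + u_B^2) = sqrt(0.18056605^2 + 0.18128798^2) = 0.25586995
U = k * uc = 2 * 0.25586995
U = 0.5117

0.5117


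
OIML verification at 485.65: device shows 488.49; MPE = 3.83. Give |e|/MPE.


e = indication - reference = 488.49 - 485.65 = 2.8400
|e| = 2.8400
ratio = |e| / MPE = 2.8400 / 3.83
ratio = 0.7415

0.7415


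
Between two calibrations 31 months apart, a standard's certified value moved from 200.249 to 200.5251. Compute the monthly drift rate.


rate = (v2 - v1) / months
= (200.5251 - 200.249) / 31
= 0.2761 / 31
= 0.0089

0.0089


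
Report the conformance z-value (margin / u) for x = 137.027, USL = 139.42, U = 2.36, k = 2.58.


u = U / k = 2.36 / 2.58 = 0.91472868
margin = |USL - x| = |139.42 - 137.027| = 2.393
z = margin / u = 2.393 / 0.91472868
z = 2.6161

2.6161


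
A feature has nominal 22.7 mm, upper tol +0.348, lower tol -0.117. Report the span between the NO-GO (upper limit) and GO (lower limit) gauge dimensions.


GO = nominal - lower_tol (smallest hole = maximum material condition)
GO = 22.7 - 0.117 = 22.583
NO-GO = nominal + upper_tol (largest hole = least material condition)
NO-GO = 22.7 + 0.348 = 23.048
spread = NO-GO - GO = 23.048 - 22.583 = 0.4650

0.4650


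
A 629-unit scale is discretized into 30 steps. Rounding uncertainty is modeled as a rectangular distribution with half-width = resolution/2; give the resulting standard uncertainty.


resolution = range / divisions
resolution = 629 / 30 = 20.966667
u_res = resolution / (2*sqrt(3))
u_res = 20.966667 / 3.4641016
u_res = 6.0526

6.0526


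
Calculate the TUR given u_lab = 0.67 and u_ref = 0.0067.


TUR = u_lab / u_ref
= 0.67 / 0.0067
= 100.0000

100.0000


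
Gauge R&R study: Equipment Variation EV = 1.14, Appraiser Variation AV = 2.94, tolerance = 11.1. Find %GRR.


GRR = sqrt(EV^2 + AV^2) = sqrt(1.14^2 + 2.94^2) = 3.153284
%GRR = GRR / tol * 100 = 3.153284 / 11.1 * 100
%GRR = 28.4080

28.4080


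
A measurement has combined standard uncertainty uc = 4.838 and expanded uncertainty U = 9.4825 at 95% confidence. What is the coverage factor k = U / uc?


k = U / uc
k = 9.4825 / 4.838
k = 1.96

1.96


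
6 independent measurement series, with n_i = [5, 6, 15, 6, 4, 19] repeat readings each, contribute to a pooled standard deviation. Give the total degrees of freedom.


nu = sum_i (n_i - 1)
nu = ((5 - 1) + (6 - 1) + (15 - 1) + (6 - 1) + (4 - 1) + (19 - 1))
nu = 4 + 5 + 14 + 5 + 3 + 18
nu = 49

49


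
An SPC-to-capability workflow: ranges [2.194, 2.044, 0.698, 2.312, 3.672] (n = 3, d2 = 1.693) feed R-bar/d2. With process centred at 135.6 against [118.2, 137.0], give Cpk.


R_bar = (2.194 + 2.044 + 0.698 + 2.312 + 3.672) / 5 = 2.184
sigma = R_bar / d2 = 2.184 / 1.693 = 1.2900177
Cp = (USL - LSL)/(6*sigma) = (137.0 - 118.2)/(6*1.2900177) = 2.4289
Cpu = (137.0 - 135.6)/(3*1.2900177) = 0.3618
Cpl = (135.6 - 118.2)/(3*1.2900177) = 4.4961
Cpk = min(Cpu, Cpl) = 0.3618

0.3618


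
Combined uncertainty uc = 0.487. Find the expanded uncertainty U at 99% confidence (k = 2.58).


U = k * uc
U = 2.58 * 0.487
U = 1.2565

1.2565


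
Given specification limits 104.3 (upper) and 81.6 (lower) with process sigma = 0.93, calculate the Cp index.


Cp = (USL - LSL) / (6 * sigma)
= (104.3 - 81.6) / (6 * 0.93)
= 22.7000 / 5.5800
= 4.0681

4.0681


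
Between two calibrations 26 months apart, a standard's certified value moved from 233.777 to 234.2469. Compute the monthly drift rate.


rate = (v2 - v1) / months
= (234.2469 - 233.777) / 26
= 0.4699 / 26
= 0.0181

0.0181


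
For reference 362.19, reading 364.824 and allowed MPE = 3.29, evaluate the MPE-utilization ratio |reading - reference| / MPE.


e = indication - reference = 364.824 - 362.19 = 2.6340
|e| = 2.6340
ratio = |e| / MPE = 2.6340 / 3.29
ratio = 0.8006

0.8006


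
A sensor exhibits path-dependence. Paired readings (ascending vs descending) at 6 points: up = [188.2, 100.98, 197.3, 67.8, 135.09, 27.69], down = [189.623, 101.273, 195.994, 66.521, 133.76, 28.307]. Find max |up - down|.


|188.2 - 189.623| = 1.4230
|100.98 - 101.273| = 0.2930
|197.3 - 195.994| = 1.3060
|67.8 - 66.521| = 1.2790
|135.09 - 133.76| = 1.3300
|27.69 - 28.307| = 0.6170
hysteresis = max(diffs) = 1.4230

1.4230


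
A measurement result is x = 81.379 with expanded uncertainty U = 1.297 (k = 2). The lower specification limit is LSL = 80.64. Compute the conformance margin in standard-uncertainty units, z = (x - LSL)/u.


u = U / k = 1.297 / 2 = 0.6485
margin = |LSL - x| = |80.64 - 81.379| = 0.739
z = margin / u = 0.739 / 0.6485
z = 1.1396

1.1396


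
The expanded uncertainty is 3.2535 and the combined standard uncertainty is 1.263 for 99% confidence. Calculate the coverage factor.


k = U / uc
k = 3.2535 / 1.263
k = 2.576

2.576


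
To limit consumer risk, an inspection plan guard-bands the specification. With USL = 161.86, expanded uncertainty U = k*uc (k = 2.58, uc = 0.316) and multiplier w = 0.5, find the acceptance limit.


U = k * uc = 2.58 * 0.316 = 0.81528
guard band g = w * U = 0.5 * 0.81528 = 0.40764
AL = USL - g = 161.86 - 0.40764
AL = 161.4524

161.4524


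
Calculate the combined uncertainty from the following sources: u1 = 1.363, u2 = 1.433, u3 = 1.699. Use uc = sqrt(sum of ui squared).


uc = sqrt(1.363^2 + 1.433^2 + 1.699^2)
uc = sqrt(6.797859)
uc = 2.6073

2.6073


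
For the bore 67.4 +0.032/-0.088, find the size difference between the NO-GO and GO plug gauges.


GO = nominal - lower_tol (smallest hole = maximum material condition)
GO = 67.4 - 0.088 = 67.312
NO-GO = nominal + upper_tol (largest hole = least material condition)
NO-GO = 67.4 + 0.032 = 67.432
spread = NO-GO - GO = 67.432 - 67.312 = 0.1200

0.1200


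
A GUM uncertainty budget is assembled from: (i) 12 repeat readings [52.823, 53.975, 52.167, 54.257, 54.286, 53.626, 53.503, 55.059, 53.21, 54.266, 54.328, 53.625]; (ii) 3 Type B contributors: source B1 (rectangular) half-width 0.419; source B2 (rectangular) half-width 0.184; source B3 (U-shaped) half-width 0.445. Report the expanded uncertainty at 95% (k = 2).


mean = (52.823 + 53.975 + 52.167 + 54.257 + 54.286 + 53.626 + 53.503 + 55.059 + 53.21 + 54.266 + 54.328 + 53.625) / 12 = 53.76041667
s = sqrt(sum((x - mean)^2)/(n-1)) = 0.77789441
u_A = s / sqrt(n) = 0.77789441 / sqrt(12) = 0.22455877
u_B1 = 0.419 / sqrt(3) = 0.24190976
u_B2 = 0.184 / sqrt(3) = 0.10623245
u_B3 = 0.445 / sqrt(2) = 0.31466252
uc = sqrt(0.22455877^2 + 0.24190976^2 + 0.10623245^2 + 0.31466252^2) = 0.46823585
U = k * uc = 2 * 0.46823585
U = 0.9365

0.9365


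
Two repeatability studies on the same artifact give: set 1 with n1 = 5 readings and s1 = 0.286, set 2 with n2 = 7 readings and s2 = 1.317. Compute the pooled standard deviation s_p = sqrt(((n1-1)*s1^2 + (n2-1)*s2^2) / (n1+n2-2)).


s_p = sqrt(((n1-1)*s1^2 + (n2-1)*s2^2) / (n1+n2-2))
numerator = (5-1)*0.286^2 + (7-1)*1.317^2 = 0.327184 + 10.406934 = 10.734118
denominator = 5 + 7 - 2 = 10
s_p^2 = 10.734118 / 10 = 1.0734118
s_p = sqrt(1.0734118) = 1.0361

1.0361


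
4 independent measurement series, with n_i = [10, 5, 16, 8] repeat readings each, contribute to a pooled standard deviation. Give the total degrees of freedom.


nu = sum_i (n_i - 1)
nu = ((10 - 1) + (5 - 1) + (16 - 1) + (8 - 1))
nu = 9 + 4 + 15 + 7
nu = 35

35


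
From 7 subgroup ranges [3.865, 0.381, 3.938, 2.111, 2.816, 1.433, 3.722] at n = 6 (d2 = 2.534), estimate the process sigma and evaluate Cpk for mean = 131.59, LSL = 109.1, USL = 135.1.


R_bar = (3.865 + 0.381 + 3.938 + 2.111 + 2.816 + 1.433 + 3.722) / 7 = 2.6094286
sigma = R_bar / d2 = 2.6094286 / 2.534 = 1.0297666
Cp = (USL - LSL)/(6*sigma) = (135.1 - 109.1)/(6*1.0297666) = 4.2081
Cpu = (135.1 - 131.59)/(3*1.0297666) = 1.1362
Cpl = (131.59 - 109.1)/(3*1.0297666) = 7.2800
Cpk = min(Cpu, Cpl) = 1.1362

1.1362


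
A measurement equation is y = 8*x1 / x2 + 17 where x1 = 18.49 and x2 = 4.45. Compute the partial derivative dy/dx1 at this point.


y = 8*x1 / x2 + 17
dy/dx1 = 8/x2
Evaluate at x2 = 4.45: c1 = 8 / 4.45
c1 = 1.7978

1.7978


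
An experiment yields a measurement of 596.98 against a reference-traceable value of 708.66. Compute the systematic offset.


Systematic error = measured - true
= 596.98 - 708.66
= -111.6800

-111.6800


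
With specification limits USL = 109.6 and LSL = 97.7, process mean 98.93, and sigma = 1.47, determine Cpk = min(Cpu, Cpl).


Cpu = (USL - mean) / (3*sigma) = (109.6 - 98.93) / (3*1.47) = 2.4195
Cpl = (mean - LSL) / (3*sigma) = (98.93 - 97.7) / (3*1.47) = 0.2789
Cpk = min(Cpu, Cpl) = 0.2789

0.2789


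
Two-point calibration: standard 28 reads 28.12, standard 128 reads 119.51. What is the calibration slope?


slope = (y2 - y1) / (x2 - x1)
= (119.51 - 28.12) / (128 - 28)
= 91.3900 / 100
= 0.9139

0.9139


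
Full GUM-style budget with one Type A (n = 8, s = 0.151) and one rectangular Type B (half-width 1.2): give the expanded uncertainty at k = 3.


u_A = s / sqrt(n) = 0.151 / sqrt(8) = 0.053386562
u_B = half_width / sqrt(3) = 1.2 / sqrt(3) = 0.69282032
uc = sqrt(u_A^2 + u_B^2) = sqrt(0.053386562^2 + 0.69282032^2) = 0.69487418
U = k * uc = 3 * 0.69487418
U = 2.0846

2.0846


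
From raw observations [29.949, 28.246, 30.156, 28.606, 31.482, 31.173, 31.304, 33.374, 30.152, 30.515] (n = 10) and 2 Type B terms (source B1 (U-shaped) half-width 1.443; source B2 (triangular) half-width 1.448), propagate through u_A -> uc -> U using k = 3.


mean = (29.949 + 28.246 + 30.156 + 28.606 + 31.482 + 31.173 + 31.304 + 33.374 + 30.152 + 30.515) / 10 = 30.4957
s = sqrt(sum((x - mean)^2)/(n-1)) = 1.4732571
u_A = s / sqrt(n) = 1.4732571 / sqrt(10) = 0.4658848
u_B1 = 1.443 / sqrt(2) = 1.0203551
u_B2 = 1.448 / sqrt(6) = 0.59114352
uc = sqrt(0.4658848^2 + 1.0203551^2 + 0.59114352^2) = 1.2679211
U = k * uc = 3 * 1.2679211
U = 3.8038

3.8038


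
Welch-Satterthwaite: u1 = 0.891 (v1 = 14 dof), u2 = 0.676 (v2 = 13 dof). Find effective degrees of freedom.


uc = sqrt(u1^2 + u2^2) = sqrt(0.891^2 + 0.676^2) = 1.1184172
v_eff = uc^4 / (u1^4/v1 + u2^4/v2)
= 1.1184172^4 / (0.891^4/14 + 0.676^4/13)
= 1.5646433 / 0.061081266
v_eff = 25.6158

25.6158


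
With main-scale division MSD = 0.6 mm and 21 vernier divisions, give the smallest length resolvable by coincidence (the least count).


LC = MSD / n_div
= 0.6 / 21
= 0.0286

0.0286


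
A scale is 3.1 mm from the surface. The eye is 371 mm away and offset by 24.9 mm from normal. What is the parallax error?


error = h * offset / d
= 3.1 * 24.9 / 371
= 0.2081

0.2081


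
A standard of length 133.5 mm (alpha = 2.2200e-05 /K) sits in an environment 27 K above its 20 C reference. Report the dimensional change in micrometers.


dL = L * alpha * dT
= 133.5 * 2.2200e-05 * 27
= 0.0800199 mm
dL_um = 0.0800199 * 1000 = 80.0199 um

80.0199


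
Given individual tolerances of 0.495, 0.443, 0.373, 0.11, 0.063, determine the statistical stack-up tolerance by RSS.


RSS = sqrt(0.495^2 + 0.443^2 + 0.373^2 + 0.11^2 + 0.063^2)
= sqrt(0.596472)
= 0.7723

0.7723


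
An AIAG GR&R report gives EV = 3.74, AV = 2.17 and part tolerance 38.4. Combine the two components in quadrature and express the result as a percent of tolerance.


GRR = sqrt(EV^2 + AV^2) = sqrt(3.74^2 + 2.17^2) = 4.323945
%GRR = GRR / tol * 100 = 4.323945 / 38.4 * 100
%GRR = 11.2603

11.2603


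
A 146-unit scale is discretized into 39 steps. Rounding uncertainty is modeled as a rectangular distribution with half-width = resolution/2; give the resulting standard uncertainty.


resolution = range / divisions
resolution = 146 / 39 = 3.7435897
u_res = resolution / (2*sqrt(3))
u_res = 3.7435897 / 3.4641016
u_res = 1.0807

1.0807


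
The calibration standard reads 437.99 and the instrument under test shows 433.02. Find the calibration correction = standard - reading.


Correction = standard - reading
= 437.99 - 433.02
= 4.9700

4.9700


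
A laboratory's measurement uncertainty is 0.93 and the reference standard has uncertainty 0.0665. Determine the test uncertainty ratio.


TUR = u_lab / u_ref
= 0.93 / 0.0665
= 13.9850

13.9850


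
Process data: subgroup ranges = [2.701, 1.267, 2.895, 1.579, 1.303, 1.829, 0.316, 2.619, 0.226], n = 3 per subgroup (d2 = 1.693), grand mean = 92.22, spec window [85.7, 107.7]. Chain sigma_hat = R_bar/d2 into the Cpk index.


R_bar = (2.701 + 1.267 + 2.895 + 1.579 + 1.303 + 1.829 + 0.316 + 2.619 + 0.226) / 9 = 1.6372222
sigma = R_bar / d2 = 1.6372222 / 1.693 = 0.96705387
Cp = (USL - LSL)/(6*sigma) = (107.7 - 85.7)/(6*0.96705387) = 3.7916
Cpu = (107.7 - 92.22)/(3*0.96705387) = 5.3358
Cpl = (92.22 - 85.7)/(3*0.96705387) = 2.2474
Cpk = min(Cpu, Cpl) = 2.2474

2.2474


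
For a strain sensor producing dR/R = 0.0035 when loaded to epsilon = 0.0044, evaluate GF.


GF = (dR/R) / epsilon
= 0.0035 / 0.0044
= 0.7955

0.7955


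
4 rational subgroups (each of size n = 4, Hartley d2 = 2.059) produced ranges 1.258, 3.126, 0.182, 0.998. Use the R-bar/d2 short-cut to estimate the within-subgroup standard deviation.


R_bar = (1.258 + 3.126 + 0.182 + 0.998) / 4
R_bar = 5.564 / 4 = 1.391
sigma_hat = R_bar / d2 = 1.391 / 2.059 = 0.6756

0.6756


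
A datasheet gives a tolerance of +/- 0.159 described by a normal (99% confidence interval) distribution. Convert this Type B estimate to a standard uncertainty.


u_B = half_width / 2.576
u_B = 0.159 / 2.576
u_B = 0.0617

0.0617


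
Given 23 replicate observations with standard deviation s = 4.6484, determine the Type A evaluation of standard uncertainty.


u_A = s / sqrt(n)
u_A = 4.6484 / sqrt(23)
u_A = 4.6484 / 4.7958315
u_A = 0.9693

0.9693


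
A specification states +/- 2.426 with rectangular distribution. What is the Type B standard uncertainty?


u_B = half_width / sqrt(3)
u_B = 2.426 / 1.7320508
u_B = 1.4007

1.4007


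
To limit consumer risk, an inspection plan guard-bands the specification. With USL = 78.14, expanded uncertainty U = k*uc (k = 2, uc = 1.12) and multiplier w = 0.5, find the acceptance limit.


U = k * uc = 2 * 1.12 = 2.24
guard band g = w * U = 0.5 * 2.24 = 1.12
AL = USL - g = 78.14 - 1.12
AL = 77.0200

77.0200


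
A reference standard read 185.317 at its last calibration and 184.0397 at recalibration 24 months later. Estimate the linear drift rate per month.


rate = (v2 - v1) / months
= (184.0397 - 185.317) / 24
= -1.2773 / 24
= -0.0532

-0.0532


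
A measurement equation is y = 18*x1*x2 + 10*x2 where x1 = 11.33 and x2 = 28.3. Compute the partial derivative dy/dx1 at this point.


y = 18*x1*x2 + 10*x2
dy/dx1 = 18*x2
Evaluate at x2 = 28.3: c1 = 18 * 28.3
c1 = 509.4000

509.4000


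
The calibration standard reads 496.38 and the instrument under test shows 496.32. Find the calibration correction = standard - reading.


Correction = standard - reading
= 496.38 - 496.32
= 0.0600

0.0600


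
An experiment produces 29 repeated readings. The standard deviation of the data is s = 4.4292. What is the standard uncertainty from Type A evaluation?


u_A = s / sqrt(n)
u_A = 4.4292 / sqrt(29)
u_A = 4.4292 / 5.3851648
u_A = 0.8225

0.8225


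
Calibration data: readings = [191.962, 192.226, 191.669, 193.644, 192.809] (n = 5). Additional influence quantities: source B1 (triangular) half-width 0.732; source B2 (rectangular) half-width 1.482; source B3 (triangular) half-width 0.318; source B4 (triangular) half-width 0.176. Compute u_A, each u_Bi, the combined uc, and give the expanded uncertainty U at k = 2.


mean = (191.962 + 192.226 + 191.669 + 193.644 + 192.809) / 5 = 192.462
s = sqrt(sum((x - mean)^2)/(n-1)) = 0.78295562
u_A = s / sqrt(n) = 0.78295562 / sqrt(5) = 0.3501484
u_B1 = 0.732 / sqrt(6) = 0.29883775
u_B2 = 1.482 / sqrt(3) = 0.8556331
u_B3 = 0.318 / sqrt(6) = 0.12982296
u_B4 = 0.176 / sqrt(6) = 0.071851699
uc = sqrt(0.3501484^2 + 0.29883775^2 + 0.8556331^2 + 0.12982296^2 + 0.071851699^2) = 0.98286956
U = k * uc = 2 * 0.98286956
U = 1.9657

1.9657


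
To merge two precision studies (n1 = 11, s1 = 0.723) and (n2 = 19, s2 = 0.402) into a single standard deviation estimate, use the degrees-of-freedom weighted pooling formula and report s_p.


s_p = sqrt(((n1-1)*s1^2 + (n2-1)*s2^2) / (n1+n2-2))
numerator = (11-1)*0.723^2 + (19-1)*0.402^2 = 5.22729 + 2.908872 = 8.136162
denominator = 11 + 19 - 2 = 28
s_p^2 = 8.136162 / 28 = 0.29057721
s_p = sqrt(0.29057721) = 0.5391

0.5391


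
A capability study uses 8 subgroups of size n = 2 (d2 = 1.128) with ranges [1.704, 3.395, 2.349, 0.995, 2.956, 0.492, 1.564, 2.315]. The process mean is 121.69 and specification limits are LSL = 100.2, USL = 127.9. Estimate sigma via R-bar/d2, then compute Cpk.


R_bar = (1.704 + 3.395 + 2.349 + 0.995 + 2.956 + 0.492 + 1.564 + 2.315) / 8 = 1.97125
sigma = R_bar / d2 = 1.97125 / 1.128 = 1.7475621
Cp = (USL - LSL)/(6*sigma) = (127.9 - 100.2)/(6*1.7475621) = 2.6418
Cpu = (127.9 - 121.69)/(3*1.7475621) = 1.1845
Cpl = (121.69 - 100.2)/(3*1.7475621) = 4.0990
Cpk = min(Cpu, Cpl) = 1.1845

1.1845


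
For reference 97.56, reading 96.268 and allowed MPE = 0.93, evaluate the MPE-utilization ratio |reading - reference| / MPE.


e = indication - reference = 96.268 - 97.56 = -1.2920
|e| = 1.2920
ratio = |e| / MPE = 1.2920 / 0.93
ratio = 1.3892

1.3892


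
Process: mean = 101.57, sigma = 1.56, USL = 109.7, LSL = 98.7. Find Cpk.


Cpu = (USL - mean) / (3*sigma) = (109.7 - 101.57) / (3*1.56) = 1.7372
Cpl = (mean - LSL) / (3*sigma) = (101.57 - 98.7) / (3*1.56) = 0.6132
Cpk = min(Cpu, Cpl) = 0.6132

0.6132
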